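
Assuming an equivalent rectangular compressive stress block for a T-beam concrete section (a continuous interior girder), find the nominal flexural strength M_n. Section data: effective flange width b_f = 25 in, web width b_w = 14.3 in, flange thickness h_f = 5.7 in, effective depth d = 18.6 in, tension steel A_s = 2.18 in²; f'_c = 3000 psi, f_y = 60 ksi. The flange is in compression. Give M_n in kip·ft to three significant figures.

Tension: T = A_s f_y = 2.18 × 60 = 130.8 kips.
Try a within the flange: a = T/(0.85 f'_c b_f) = 130.8/(0.85 × 3 × 25) = 2.052 in.
Since a = 2.052 ≤ h_f = 5.7 in, the stress block lies entirely in the flange; analyse as a rectangular beam of width b_f.
M_n = T(d − a/2) = 130.8 × (18.6 − 1.026) = 2298.7 kip·in.
M_n = 2298.7/12 = 191.56 kip·ft.

M_n ≈ 192 kip·ft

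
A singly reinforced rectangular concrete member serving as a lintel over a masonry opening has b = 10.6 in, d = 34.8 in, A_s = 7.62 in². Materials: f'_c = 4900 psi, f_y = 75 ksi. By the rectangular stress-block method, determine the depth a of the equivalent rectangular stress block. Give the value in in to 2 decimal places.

T = A_s f_y = 7.62 × 75 = 571.5 kips.
a = T/(0.85 f'_c b) = 571.5/(0.85 × 4.9 × 10.6) = 12.94 in.

a ≈ 12.94 in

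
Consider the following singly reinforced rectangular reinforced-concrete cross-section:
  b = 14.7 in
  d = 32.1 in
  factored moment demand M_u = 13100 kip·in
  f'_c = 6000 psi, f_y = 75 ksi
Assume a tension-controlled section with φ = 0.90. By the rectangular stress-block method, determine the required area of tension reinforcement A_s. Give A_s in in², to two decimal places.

A_s ≈ 6.76 in²

M_n = M_u/φ = 13100/0.90 = 14555.6 kip·in.
From M_n = 0.85 f'_c a b (d − a/2):
a = d − √(d² − 2M_n/(0.85 f'_c b)) = 32.1 − √(32.1² − 2 × 14555.6/(0.85 × 6 × 14.7)) = 6.760 in.
A_s = 0.85 f'_c a b / f_y = 0.85 × 6 × 6.760 × 14.7 / 75 = 6.757 in².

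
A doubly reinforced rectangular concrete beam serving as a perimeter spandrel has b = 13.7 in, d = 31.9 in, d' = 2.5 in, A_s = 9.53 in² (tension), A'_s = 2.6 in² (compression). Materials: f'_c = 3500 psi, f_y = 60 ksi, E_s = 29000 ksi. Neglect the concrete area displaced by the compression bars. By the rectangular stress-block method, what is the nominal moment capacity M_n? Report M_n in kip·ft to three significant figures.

Assume both steels yield.
a = (A_s − A'_s) f_y/(0.85 f'_c b) = (9.53 − 2.6) × 60/(0.85 × 3.5 × 13.7) = 10.202 in.
c = a/β₁ = 10.202/0.85 = 12.002 in; ε'_s = 0.003(c − d')/c = 0.0024 ≥ ε_y = 0.0021, so the compression steel yields.
M_n = (A_s − A'_s) f_y (d − a/2) + A'_s f_y (d − d') = 415.8 × (31.9 − 5.101) + 156 × (31.9 − 2.5) = 11143.0 + 4586.4 = 15729.4 kip·in = 15729.4/12 = 1310.78 kip·ft.

M_n ≈ 1310 kip·ft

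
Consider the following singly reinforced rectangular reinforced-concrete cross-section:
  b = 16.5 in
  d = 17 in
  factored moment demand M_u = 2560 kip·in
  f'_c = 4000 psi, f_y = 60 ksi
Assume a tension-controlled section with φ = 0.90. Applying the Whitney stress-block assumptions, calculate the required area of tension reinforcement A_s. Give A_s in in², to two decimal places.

A_s ≈ 3.09 in²

M_n = M_u/φ = 2560/0.90 = 2844.44 kip·in.
From M_n = 0.85 f'_c a b (d − a/2):
a = d − √(d² − 2M_n/(0.85 f'_c b)) = 17 − √(17² − 2 × 2844.44/(0.85 × 4 × 16.5)) = 3.304 in.
A_s = 0.85 f'_c a b / f_y = 0.85 × 4 × 3.304 × 16.5 / 60 = 3.089 in².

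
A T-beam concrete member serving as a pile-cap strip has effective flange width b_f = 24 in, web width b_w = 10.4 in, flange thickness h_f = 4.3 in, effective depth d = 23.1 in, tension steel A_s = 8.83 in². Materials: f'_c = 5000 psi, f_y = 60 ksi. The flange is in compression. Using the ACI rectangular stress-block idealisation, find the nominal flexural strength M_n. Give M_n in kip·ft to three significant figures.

Tension: T = A_s f_y = 8.83 × 60 = 529.8 kips.
Try a within the flange: a = T/(0.85 f'_c b_f) = 529.8/(0.85 × 5 × 24) = 5.194 in.
a = 5.194 > h_f = 4.3 in: the block extends into the web. Split into flange-overhang and web parts.
C_f = 0.85 f'_c (b_f − b_w) h_f = 0.85 × 5 × (24 − 10.4) × 4.3 = 248.5 kips.
Remaining web compression depth: a_w = (T − C_f)/(0.85 f'_c b_w) = (529.8 − 248.5)/(0.85 × 5 × 10.4) = 6.364 in.
M_n = C_f(d − h_f/2) + (T − C_f)(d − a_w/2) = 248.5 × (23.1 − 2.15) + 281.3 × (23.1 − 3.182) = 5206.1 + 5602.9 = 10809.0 kip·in.
M_n = 10809.0/12 = 900.75 kip·ft.

M_n ≈ 901 kip·ft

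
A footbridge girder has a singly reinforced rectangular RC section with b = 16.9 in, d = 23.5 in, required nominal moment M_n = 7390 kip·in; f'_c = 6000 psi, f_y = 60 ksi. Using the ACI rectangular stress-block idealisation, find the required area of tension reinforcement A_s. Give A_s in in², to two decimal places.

A_s ≈ 5.73 in²

From M_n = 0.85 f'_c a b (d − a/2):
a = d − √(d² − 2M_n/(0.85 f'_c b)) = 23.5 − √(23.5² − 2 × 7390/(0.85 × 6 × 16.9)) = 3.987 in.
A_s = 0.85 f'_c a b / f_y = 0.85 × 6 × 3.987 × 16.9 / 60 = 5.727 in².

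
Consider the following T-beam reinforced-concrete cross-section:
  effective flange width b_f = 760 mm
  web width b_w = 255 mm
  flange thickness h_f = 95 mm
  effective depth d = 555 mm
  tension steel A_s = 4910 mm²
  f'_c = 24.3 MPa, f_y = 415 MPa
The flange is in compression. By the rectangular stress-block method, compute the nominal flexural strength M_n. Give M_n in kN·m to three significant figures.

M_n ≈ 980 kN·m

Tension: T = A_s f_y = 4910 × 415 = 2037650 N.
Try a within the flange: a = T/(0.85 f'_c b_f) = 2037650/(0.85 × 24.3 × 760) = 129.80 mm.
a = 129.80 > h_f = 95 mm: the block extends into the web. Split into flange-overhang and web parts.
C_f = 0.85 f'_c (b_f − b_w) h_f = 0.85 × 24.3 × (760 − 255) × 95 = 990924 N.
Remaining web compression depth: a_w = (T − C_f)/(0.85 f'_c b_w) = (2037650 − 990924)/(0.85 × 24.3 × 255) = 198.73 mm.
M_n = C_f(d − h_f/2) + (T − C_f)(d − a_w/2) = 990924 × (555 − 47.5) + 1046726 × (555 − 99.365) = 502.89 + 476.93 = 979.82 × 10⁶ N·mm.
M_n = 979.82 kN·m.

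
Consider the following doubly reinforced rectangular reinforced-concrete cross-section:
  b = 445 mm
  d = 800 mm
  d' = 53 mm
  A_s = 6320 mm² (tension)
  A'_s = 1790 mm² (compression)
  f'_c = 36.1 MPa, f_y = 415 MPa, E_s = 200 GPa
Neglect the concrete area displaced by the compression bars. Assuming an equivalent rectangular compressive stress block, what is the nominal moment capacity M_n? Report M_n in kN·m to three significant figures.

M_n ≈ 1930 kN·m

Assume both tension and compression steel yield.
Net tension couple steel: A_s − A'_s = 4530 mm².
a = (A_s − A'_s) f_y / (0.85 f'_c b) = 1879950/(0.85 × 36.1 × 445) = 137.68 mm.
c = a/β₁ = 137.68/0.792 = 173.84 mm; ε'_s = 0.003(c − d')/c = 0.0021 ≥ f_y/E_s = 0.0021, so compression steel does yield.
M_n = (A_s − A'_s) f_y (d − a/2) + A'_s f_y (d − d') = [1879950 × (800 − 68.84) + 742850 × (800 − 53)] × 10⁻⁶ = 1374.54 + 554.91 = 1929.45 kN·m.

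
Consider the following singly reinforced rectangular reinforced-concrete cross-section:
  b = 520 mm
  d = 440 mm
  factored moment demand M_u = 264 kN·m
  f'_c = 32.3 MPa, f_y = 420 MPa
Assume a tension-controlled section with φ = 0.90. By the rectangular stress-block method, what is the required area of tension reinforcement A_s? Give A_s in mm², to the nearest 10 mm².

M_n = M_u/φ = 264/0.90 = 293.333 kN·m.
With M_n = 0.85 f'_c a b (d − a/2), solve the quadratic for a:
a = d − √(d² − 2M_n/(0.85 f'_c b)) = 440 − √(440² − 2 × 293.333×10⁶/(0.85 × 32.3 × 520)) = 49.48 mm.
A_s = 0.85 f'_c a b / f_y = 0.85 × 32.3 × 49.48 × 520 / 420 = 1681.9 mm².

A_s ≈ 1680 mm²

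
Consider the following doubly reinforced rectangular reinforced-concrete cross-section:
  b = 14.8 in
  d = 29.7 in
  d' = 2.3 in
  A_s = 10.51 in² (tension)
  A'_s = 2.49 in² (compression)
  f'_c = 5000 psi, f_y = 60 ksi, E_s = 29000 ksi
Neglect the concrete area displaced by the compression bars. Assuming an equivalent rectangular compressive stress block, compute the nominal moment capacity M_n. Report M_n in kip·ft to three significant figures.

Assume both steels yield.
a = (A_s − A'_s) f_y/(0.85 f'_c b) = (10.51 − 2.49) × 60/(0.85 × 5 × 14.8) = 7.650 in.
c = a/β₁ = 7.650/0.8 = 9.563 in; ε'_s = 0.003(c − d')/c = 0.0023 ≥ ε_y = 0.0021, so the compression steel yields.
M_n = (A_s − A'_s) f_y (d − a/2) + A'_s f_y (d − d') = 481.2 × (29.7 − 3.825) + 149.4 × (29.7 − 2.3) = 12451.1 + 4093.6 = 16544.7 kip·in = 16544.7/12 = 1378.73 kip·ft.

M_n ≈ 1380 kip·ft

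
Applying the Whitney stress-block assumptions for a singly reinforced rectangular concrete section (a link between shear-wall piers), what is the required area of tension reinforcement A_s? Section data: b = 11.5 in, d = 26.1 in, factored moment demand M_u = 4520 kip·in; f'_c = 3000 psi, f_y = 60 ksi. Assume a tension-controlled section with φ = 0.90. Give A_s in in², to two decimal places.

A_s ≈ 3.76 in²

M_n = M_u/φ = 4520/0.90 = 5022.22 kip·in.
From M_n = 0.85 f'_c a b (d − a/2):
a = d − √(d² − 2M_n/(0.85 f'_c b)) = 26.1 − √(26.1² − 2 × 5022.22/(0.85 × 3 × 11.5)) = 7.697 in.
A_s = 0.85 f'_c a b / f_y = 0.85 × 3 × 7.697 × 11.5 / 60 = 3.762 in².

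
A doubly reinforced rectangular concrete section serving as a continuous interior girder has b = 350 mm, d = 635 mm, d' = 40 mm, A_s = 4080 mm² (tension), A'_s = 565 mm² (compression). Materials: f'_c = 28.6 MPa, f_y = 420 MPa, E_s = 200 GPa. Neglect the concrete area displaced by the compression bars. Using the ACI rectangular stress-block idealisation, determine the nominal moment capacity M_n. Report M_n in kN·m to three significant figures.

M_n ≈ 951 kN·m

Assume both tension and compression steel yield.
Net tension couple steel: A_s − A'_s = 3515 mm².
a = (A_s − A'_s) f_y / (0.85 f'_c b) = 1476300/(0.85 × 28.6 × 350) = 173.51 mm.
c = a/β₁ = 173.51/0.846 = 205.09 mm; ε'_s = 0.003(c − d')/c = 0.0024 ≥ f_y/E_s = 0.0021, so compression steel does yield.
M_n = (A_s − A'_s) f_y (d − a/2) + A'_s f_y (d − d') = [1476300 × (635 − 86.755) + 237300 × (635 − 40)] × 10⁻⁶ = 809.37 + 141.19 = 950.56 kN·m.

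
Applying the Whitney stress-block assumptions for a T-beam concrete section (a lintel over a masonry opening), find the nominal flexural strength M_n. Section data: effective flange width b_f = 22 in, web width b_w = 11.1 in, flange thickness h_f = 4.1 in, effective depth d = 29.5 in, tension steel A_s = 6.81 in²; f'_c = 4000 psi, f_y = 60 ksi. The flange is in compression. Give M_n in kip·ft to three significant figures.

M_n ≈ 906 kip·ft

Tension: T = A_s f_y = 6.81 × 60 = 408.6 kips.
Try a within the flange: a = T/(0.85 f'_c b_f) = 408.6/(0.85 × 4 × 22) = 5.463 in.
a = 5.463 > h_f = 4.1 in: the block extends into the web. Split into flange-overhang and web parts.
C_f = 0.85 f'_c (b_f − b_w) h_f = 0.85 × 4 × (22 − 11.1) × 4.1 = 151.9 kips.
Remaining web compression depth: a_w = (T − C_f)/(0.85 f'_c b_w) = (408.6 − 151.9)/(0.85 × 4 × 11.1) = 6.802 in.
M_n = C_f(d − h_f/2) + (T − C_f)(d − a_w/2) = 151.9 × (29.5 − 2.05) + 256.7 × (29.5 − 3.401) = 4169.7 + 6699.6 = 10869.3 kip·in.
M_n = 10869.3/12 = 905.78 kip·ft.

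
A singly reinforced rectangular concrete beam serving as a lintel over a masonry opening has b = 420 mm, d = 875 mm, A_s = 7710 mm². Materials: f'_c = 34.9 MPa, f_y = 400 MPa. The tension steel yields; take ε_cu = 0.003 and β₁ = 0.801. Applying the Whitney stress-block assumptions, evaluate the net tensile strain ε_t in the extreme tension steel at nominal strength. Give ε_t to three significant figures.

ε_t ≈ 0.00549

a = A_s f_y/(0.85 f'_c b) = 247.53 mm.
β₁ = 0.801, so c = a/β₁ = 247.53/0.801 = 309.03 mm.
From the linear strain diagram with ε_cu = 0.003: ε_t = 0.003 (d − c)/c = 0.003 × (875 − 309.03)/309.03 = 0.00549.
Since ε_t ≥ 0.005, the section is tension-controlled.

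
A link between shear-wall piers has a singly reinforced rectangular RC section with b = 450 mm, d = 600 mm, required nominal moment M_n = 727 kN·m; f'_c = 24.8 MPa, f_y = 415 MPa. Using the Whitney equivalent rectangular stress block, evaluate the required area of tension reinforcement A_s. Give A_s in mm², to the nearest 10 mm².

A_s ≈ 3320 mm²

With M_n = 0.85 f'_c a b (d − a/2), solve the quadratic for a:
a = d − √(d² − 2M_n/(0.85 f'_c b)) = 600 − √(600² − 2 × 727×10⁶/(0.85 × 24.8 × 450)) = 145.33 mm.
A_s = 0.85 f'_c a b / f_y = 0.85 × 24.8 × 145.33 × 450 / 415 = 3321.9 mm².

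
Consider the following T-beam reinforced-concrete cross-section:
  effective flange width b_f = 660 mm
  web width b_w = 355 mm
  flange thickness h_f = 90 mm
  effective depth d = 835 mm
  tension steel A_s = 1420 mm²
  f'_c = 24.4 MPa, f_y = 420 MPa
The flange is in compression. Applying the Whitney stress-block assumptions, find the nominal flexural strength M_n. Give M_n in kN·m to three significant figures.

M_n ≈ 485 kN·m

Tension: T = A_s f_y = 1420 × 420 = 596400 N.
Try a within the flange: a = T/(0.85 f'_c b_f) = 596400/(0.85 × 24.4 × 660) = 43.57 mm.
Since a = 43.57 ≤ h_f = 90 mm, the stress block lies entirely in the flange; analyse as a rectangular beam of width b_f.
M_n = T(d − a/2) = 596400 × (835 − 21.785) = 485.00 × 10⁶ N·mm.
M_n = 485.00 kN·m.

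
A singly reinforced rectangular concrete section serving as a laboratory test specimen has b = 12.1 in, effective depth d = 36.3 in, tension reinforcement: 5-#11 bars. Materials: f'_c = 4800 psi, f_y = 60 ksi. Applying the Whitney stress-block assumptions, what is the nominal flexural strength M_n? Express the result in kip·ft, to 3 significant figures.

A_s = 5 × 1.56 = 7.8 in².
T = A_s f_y = 7.8 × 60 = 468 kips.
a = T/(0.85 f'_c b) = 468/(0.85 × 4.8 × 12.1) = 9.480 in.
M_n = T(d − a/2) = 468 × (36.3 − 4.74) = 14770.1 kip·in = 14770.1/12 = 1230.84 kip·ft.

M_n ≈ 1230 kip·ft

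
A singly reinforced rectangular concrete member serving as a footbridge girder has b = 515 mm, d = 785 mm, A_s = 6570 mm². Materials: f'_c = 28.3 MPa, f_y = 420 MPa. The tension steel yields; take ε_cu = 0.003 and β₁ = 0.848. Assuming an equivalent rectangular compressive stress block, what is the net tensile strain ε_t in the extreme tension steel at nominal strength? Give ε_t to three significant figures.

a = A_s f_y/(0.85 f'_c b) = 222.74 mm.
β₁ = 0.848, so c = a/β₁ = 222.74/0.848 = 262.67 mm.
From the linear strain diagram with ε_cu = 0.003: ε_t = 0.003 (d − c)/c = 0.003 × (785 − 262.67)/262.67 = 0.00597.
Since ε_t ≥ 0.005, the section is tension-controlled.

ε_t ≈ 0.00597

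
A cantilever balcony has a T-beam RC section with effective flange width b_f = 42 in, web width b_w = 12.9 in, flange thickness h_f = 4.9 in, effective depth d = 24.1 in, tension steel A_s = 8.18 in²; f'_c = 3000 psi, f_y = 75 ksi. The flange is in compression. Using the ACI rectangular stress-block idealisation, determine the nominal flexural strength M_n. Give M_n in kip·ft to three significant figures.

Tension: T = A_s f_y = 8.18 × 75 = 613.5 kips.
Try a within the flange: a = T/(0.85 f'_c b_f) = 613.5/(0.85 × 3 × 42) = 5.728 in.
a = 5.728 > h_f = 4.9 in: the block extends into the web. Split into flange-overhang and web parts.
C_f = 0.85 f'_c (b_f − b_w) h_f = 0.85 × 3 × (42 − 12.9) × 4.9 = 363.6 kips.
Remaining web compression depth: a_w = (T − C_f)/(0.85 f'_c b_w) = (613.5 − 363.6)/(0.85 × 3 × 12.9) = 7.597 in.
M_n = C_f(d − h_f/2) + (T − C_f)(d − a_w/2) = 363.6 × (24.1 − 2.45) + 249.9 × (24.1 − 3.7985) = 7871.9 + 5073.3 = 12945.2 kip·in.
M_n = 12945.2/12 = 1078.77 kip·ft.

M_n ≈ 1080 kip·ft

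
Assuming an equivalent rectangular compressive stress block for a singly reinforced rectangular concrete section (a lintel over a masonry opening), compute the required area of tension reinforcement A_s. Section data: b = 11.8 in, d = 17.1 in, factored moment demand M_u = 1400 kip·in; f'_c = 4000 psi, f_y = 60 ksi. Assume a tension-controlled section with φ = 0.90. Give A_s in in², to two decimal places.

M_n = M_u/φ = 1400/0.90 = 1555.56 kip·in.
From M_n = 0.85 f'_c a b (d − a/2):
a = d − √(d² − 2M_n/(0.85 f'_c b)) = 17.1 − √(17.1² − 2 × 1555.56/(0.85 × 4 × 11.8)) = 2.442 in.
A_s = 0.85 f'_c a b / f_y = 0.85 × 4 × 2.442 × 11.8 / 60 = 1.633 in².

A_s ≈ 1.63 in²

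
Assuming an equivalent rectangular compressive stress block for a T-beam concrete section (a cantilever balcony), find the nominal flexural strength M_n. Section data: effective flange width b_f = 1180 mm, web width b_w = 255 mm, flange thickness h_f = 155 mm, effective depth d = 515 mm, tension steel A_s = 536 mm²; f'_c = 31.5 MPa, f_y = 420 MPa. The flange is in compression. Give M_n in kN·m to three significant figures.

M_n ≈ 115 kN·m

Tension: T = A_s f_y = 536 × 420 = 225120 N.
Try a within the flange: a = T/(0.85 f'_c b_f) = 225120/(0.85 × 31.5 × 1180) = 7.13 mm.
Since a = 7.13 ≤ h_f = 155 mm, the stress block lies entirely in the flange; analyse as a rectangular beam of width b_f.
M_n = T(d − a/2) = 225120 × (515 − 3.565) = 115.13 × 10⁶ N·mm.
M_n = 115.13 kN·m.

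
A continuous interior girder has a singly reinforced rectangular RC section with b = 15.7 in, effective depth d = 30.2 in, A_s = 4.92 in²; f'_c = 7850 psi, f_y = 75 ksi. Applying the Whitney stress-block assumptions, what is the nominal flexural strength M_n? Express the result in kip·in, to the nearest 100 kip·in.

M_n ≈ 10500 kip·in

T = A_s f_y = 4.92 × 75 = 369 kips.
a = T/(0.85 f'_c b) = 369/(0.85 × 7.85 × 15.7) = 3.522 in.
M_n = T(d − a/2) = 369 × (30.2 − 1.761) = 10494.0 kip·in.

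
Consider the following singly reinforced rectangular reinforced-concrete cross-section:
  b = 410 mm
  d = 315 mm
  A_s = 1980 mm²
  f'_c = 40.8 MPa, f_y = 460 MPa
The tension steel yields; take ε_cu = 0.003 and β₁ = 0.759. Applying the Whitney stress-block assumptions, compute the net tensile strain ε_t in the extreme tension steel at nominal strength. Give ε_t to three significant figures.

ε_t ≈ 0.00820

a = A_s f_y/(0.85 f'_c b) = 64.06 mm.
β₁ = 0.759, so c = a/β₁ = 64.06/0.759 = 84.40 mm.
From the linear strain diagram with ε_cu = 0.003: ε_t = 0.003 (d − c)/c = 0.003 × (315 − 84.40)/84.40 = 0.00820.
Since ε_t ≥ 0.005, the section is tension-controlled.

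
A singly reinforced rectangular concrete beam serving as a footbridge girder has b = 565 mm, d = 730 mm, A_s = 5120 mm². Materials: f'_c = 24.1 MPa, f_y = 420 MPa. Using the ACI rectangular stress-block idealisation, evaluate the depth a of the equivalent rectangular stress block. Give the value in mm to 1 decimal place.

a ≈ 185.8 mm

T = A_s f_y = 5120 × 420 = 2150400 N = 2150.4 kN.
Setting C = 0.85 f'_c a b equal to T: a = 2150400/(0.85 × 24.1 × 565) = 185.8 mm.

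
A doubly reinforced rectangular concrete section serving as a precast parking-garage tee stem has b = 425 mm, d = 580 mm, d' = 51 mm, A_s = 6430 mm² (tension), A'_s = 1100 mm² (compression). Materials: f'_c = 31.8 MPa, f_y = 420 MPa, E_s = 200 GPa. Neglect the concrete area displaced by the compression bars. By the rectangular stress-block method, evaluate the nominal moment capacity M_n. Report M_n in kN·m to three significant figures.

M_n ≈ 1320 kN·m

Assume both tension and compression steel yield.
Net tension couple steel: A_s − A'_s = 5330 mm².
a = (A_s − A'_s) f_y / (0.85 f'_c b) = 2238600/(0.85 × 31.8 × 425) = 194.87 mm.
c = a/β₁ = 194.87/0.823 = 236.78 mm; ε'_s = 0.003(c − d')/c = 0.0024 ≥ f_y/E_s = 0.0021, so compression steel does yield.
M_n = (A_s − A'_s) f_y (d − a/2) + A'_s f_y (d − d') = [2238600 × (580 − 97.435) + 462000 × (580 − 51)] × 10⁻⁶ = 1080.27 + 244.40 = 1324.67 kN·m.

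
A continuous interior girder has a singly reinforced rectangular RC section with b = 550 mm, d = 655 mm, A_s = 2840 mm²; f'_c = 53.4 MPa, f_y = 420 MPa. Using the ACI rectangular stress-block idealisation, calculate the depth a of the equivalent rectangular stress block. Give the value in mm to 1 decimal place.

T = A_s f_y = 2840 × 420 = 1192800 N = 1192.8 kN.
Setting C = 0.85 f'_c a b equal to T: a = 1192800/(0.85 × 53.4 × 550) = 47.8 mm.

a ≈ 47.8 mm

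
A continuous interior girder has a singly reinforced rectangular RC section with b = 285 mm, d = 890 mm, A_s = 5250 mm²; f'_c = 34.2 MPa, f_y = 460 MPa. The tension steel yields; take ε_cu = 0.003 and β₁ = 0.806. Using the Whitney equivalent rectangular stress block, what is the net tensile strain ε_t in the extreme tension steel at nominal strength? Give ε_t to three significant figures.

ε_t ≈ 0.00438

a = A_s f_y/(0.85 f'_c b) = 291.49 mm.
β₁ = 0.806, so c = a/β₁ = 291.49/0.806 = 361.65 mm.
From the linear strain diagram with ε_cu = 0.003: ε_t = 0.003 (d − c)/c = 0.003 × (890 − 361.65)/361.65 = 0.00438.
ε_t is between 0.004 and 0.005 — transition zone.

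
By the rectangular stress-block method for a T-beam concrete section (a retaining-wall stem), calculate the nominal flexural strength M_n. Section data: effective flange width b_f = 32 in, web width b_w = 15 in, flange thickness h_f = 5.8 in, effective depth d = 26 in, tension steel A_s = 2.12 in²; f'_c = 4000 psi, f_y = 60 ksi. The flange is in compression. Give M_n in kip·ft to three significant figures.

M_n ≈ 269 kip·ft

Tension: T = A_s f_y = 2.12 × 60 = 127.2 kips.
Try a within the flange: a = T/(0.85 f'_c b_f) = 127.2/(0.85 × 4 × 32) = 1.169 in.
Since a = 1.169 ≤ h_f = 5.8 in, the stress block lies entirely in the flange; analyse as a rectangular beam of width b_f.
M_n = T(d − a/2) = 127.2 × (26 − 0.5845) = 3232.9 kip·in.
M_n = 3232.9/12 = 269.41 kip·ft.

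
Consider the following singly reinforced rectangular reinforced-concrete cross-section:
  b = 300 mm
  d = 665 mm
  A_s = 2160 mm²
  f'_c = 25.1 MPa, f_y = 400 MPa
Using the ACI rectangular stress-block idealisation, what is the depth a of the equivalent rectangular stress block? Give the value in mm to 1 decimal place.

a ≈ 135.0 mm

T = A_s f_y = 2160 × 400 = 864000 N = 864 kN.
Setting C = 0.85 f'_c a b equal to T: a = 864000/(0.85 × 25.1 × 300) = 135.0 mm.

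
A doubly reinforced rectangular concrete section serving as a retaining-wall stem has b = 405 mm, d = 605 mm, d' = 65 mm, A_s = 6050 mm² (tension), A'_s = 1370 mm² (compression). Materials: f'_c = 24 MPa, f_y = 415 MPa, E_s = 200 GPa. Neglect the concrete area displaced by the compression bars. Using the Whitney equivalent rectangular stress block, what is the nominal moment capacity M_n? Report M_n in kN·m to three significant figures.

M_n ≈ 1250 kN·m

Assume both tension and compression steel yield.
Net tension couple steel: A_s − A'_s = 4680 mm².
a = (A_s − A'_s) f_y / (0.85 f'_c b) = 1942200/(0.85 × 24 × 405) = 235.08 mm.
c = a/β₁ = 235.08/0.85 = 276.56 mm; ε'_s = 0.003(c − d')/c = 0.0023 ≥ f_y/E_s = 0.0021, so compression steel does yield.
M_n = (A_s − A'_s) f_y (d − a/2) + A'_s f_y (d − d') = [1942200 × (605 − 117.54) + 568550 × (605 − 65)] × 10⁻⁶ = 946.74 + 307.02 = 1253.76 kN·m.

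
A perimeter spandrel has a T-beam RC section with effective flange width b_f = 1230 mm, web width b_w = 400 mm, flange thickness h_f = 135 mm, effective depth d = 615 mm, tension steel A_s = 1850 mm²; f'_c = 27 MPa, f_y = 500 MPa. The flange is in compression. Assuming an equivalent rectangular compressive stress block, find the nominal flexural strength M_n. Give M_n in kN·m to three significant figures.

Tension: T = A_s f_y = 1850 × 500 = 925000 N.
Try a within the flange: a = T/(0.85 f'_c b_f) = 925000/(0.85 × 27 × 1230) = 32.77 mm.
Since a = 32.77 ≤ h_f = 135 mm, the stress block lies entirely in the flange; analyse as a rectangular beam of width b_f.
M_n = T(d − a/2) = 925000 × (615 − 16.385) = 553.72 × 10⁶ N·mm.
M_n = 553.72 kN·m.

M_n ≈ 554 kN·m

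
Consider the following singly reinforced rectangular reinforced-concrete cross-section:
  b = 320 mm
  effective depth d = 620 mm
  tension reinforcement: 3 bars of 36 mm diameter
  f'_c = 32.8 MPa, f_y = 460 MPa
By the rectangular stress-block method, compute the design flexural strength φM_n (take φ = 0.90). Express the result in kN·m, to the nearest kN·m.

φM_n ≈ 684 kN·m

A_s = 3 × 1018 = 3054 mm².
T = A_s f_y = 3054 × 460 = 1404840 N = 1404.84 kN.
From C = T: a = T/(0.85 f'_c b) = 1404840/(0.85 × 32.8 × 320) = 157.47 mm.
M_n = T(d − a/2) = 1404.84 kN × (620 − 78.735) mm = 760.39 kN·m.
φM_n = 0.90 × 760.39 = 684.35 kN·m.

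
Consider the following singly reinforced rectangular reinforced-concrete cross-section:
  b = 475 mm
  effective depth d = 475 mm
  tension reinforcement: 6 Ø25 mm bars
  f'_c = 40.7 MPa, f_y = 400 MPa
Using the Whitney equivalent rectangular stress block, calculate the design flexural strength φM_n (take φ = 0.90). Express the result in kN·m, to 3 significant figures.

φM_n ≈ 466 kN·m

A_s = 6 × 491 = 2946 mm².
T = A_s f_y = 2946 × 400 = 1178400 N = 1178.4 kN.
From C = T: a = T/(0.85 f'_c b) = 1178400/(0.85 × 40.7 × 475) = 71.71 mm.
M_n = T(d − a/2) = 1178.4 kN × (475 − 35.855) mm = 517.49 kN·m.
φM_n = 0.90 × 517.49 = 465.74 kN·m.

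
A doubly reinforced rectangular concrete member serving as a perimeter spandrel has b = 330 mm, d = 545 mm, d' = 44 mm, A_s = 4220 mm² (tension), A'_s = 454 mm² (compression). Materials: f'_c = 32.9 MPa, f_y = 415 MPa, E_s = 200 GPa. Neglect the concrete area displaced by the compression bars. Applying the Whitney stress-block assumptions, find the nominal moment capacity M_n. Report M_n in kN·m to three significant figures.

Assume both tension and compression steel yield.
Net tension couple steel: A_s − A'_s = 3766 mm².
a = (A_s − A'_s) f_y / (0.85 f'_c b) = 1562890/(0.85 × 32.9 × 330) = 169.36 mm.
c = a/β₁ = 169.36/0.815 = 207.80 mm; ε'_s = 0.003(c − d')/c = 0.0024 ≥ f_y/E_s = 0.0021, so compression steel does yield.
M_n = (A_s − A'_s) f_y (d − a/2) + A'_s f_y (d − d') = [1562890 × (545 − 84.68) + 188410 × (545 − 44)] × 10⁻⁶ = 719.43 + 94.39 = 813.82 kN·m.

M_n ≈ 814 kN·m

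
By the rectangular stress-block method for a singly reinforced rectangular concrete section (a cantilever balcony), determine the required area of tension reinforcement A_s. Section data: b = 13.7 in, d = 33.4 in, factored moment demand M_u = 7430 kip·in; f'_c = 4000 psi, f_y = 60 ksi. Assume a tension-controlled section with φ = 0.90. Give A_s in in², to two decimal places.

M_n = M_u/φ = 7430/0.90 = 8255.56 kip·in.
From M_n = 0.85 f'_c a b (d − a/2):
a = d − √(d² − 2M_n/(0.85 f'_c b)) = 33.4 − √(33.4² − 2 × 8255.56/(0.85 × 4 × 13.7)) = 5.812 in.
A_s = 0.85 f'_c a b / f_y = 0.85 × 4 × 5.812 × 13.7 / 60 = 4.512 in².

A_s ≈ 4.51 in²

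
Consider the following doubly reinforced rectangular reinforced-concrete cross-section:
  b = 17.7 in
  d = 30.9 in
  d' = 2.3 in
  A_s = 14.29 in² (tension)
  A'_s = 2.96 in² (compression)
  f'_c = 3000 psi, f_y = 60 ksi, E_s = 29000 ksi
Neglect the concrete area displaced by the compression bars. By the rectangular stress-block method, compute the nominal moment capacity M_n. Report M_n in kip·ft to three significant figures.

Assume both steels yield.
a = (A_s − A'_s) f_y/(0.85 f'_c b) = (14.29 − 2.96) × 60/(0.85 × 3 × 17.7) = 15.061 in.
c = a/β₁ = 15.061/0.85 = 17.719 in; ε'_s = 0.003(c − d')/c = 0.0026 ≥ ε_y = 0.0021, so the compression steel yields.
M_n = (A_s − A'_s) f_y (d − a/2) + A'_s f_y (d − d') = 679.8 × (30.9 − 7.5305) + 177.6 × (30.9 − 2.3) = 15886.6 + 5079.4 = 20966.0 kip·in = 20966.0/12 = 1747.17 kip·ft.

M_n ≈ 1750 kip·ft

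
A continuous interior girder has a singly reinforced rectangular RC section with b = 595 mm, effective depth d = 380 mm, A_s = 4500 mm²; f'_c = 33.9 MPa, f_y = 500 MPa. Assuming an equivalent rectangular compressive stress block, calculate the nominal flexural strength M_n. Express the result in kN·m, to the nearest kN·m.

T = A_s f_y = 4500 × 500 = 2250000 N = 2250 kN.
From C = T: a = T/(0.85 f'_c b) = 2250000/(0.85 × 33.9 × 595) = 131.23 mm.
M_n = T(d − a/2) = 2250 kN × (380 − 65.615) mm = 707.37 kN·m.

M_n ≈ 707 kN·m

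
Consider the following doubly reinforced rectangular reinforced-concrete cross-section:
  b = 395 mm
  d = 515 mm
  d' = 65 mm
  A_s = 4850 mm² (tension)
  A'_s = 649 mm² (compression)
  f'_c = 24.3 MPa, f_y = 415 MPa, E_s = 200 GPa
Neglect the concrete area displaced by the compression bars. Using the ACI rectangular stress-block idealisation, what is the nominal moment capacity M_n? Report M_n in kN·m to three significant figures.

M_n ≈ 833 kN·m

Assume both tension and compression steel yield.
Net tension couple steel: A_s − A'_s = 4201 mm².
a = (A_s − A'_s) f_y / (0.85 f'_c b) = 1743415/(0.85 × 24.3 × 395) = 213.69 mm.
c = a/β₁ = 213.69/0.85 = 251.40 mm; ε'_s = 0.003(c − d')/c = 0.0022 ≥ f_y/E_s = 0.0021, so compression steel does yield.
M_n = (A_s − A'_s) f_y (d − a/2) + A'_s f_y (d − d') = [1743415 × (515 − 106.845) + 269335 × (515 − 65)] × 10⁻⁶ = 711.58 + 121.20 = 832.78 kN·m.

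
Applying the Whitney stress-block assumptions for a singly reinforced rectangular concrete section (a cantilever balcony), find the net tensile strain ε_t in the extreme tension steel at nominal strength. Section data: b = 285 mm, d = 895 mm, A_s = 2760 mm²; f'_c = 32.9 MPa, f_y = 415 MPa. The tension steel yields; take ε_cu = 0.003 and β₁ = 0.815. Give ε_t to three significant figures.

ε_t ≈ 0.0122

a = A_s f_y/(0.85 f'_c b) = 143.71 mm.
β₁ = 0.815, so c = a/β₁ = 143.71/0.815 = 176.33 mm.
From the linear strain diagram with ε_cu = 0.003: ε_t = 0.003 (d − c)/c = 0.003 × (895 − 176.33)/176.33 = 0.0122.
Since ε_t ≥ 0.005, the section is tension-controlled.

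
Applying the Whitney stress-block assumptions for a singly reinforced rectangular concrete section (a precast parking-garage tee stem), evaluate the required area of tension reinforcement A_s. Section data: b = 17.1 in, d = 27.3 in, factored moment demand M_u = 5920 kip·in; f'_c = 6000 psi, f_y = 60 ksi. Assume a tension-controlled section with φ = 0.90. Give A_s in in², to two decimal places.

M_n = M_u/φ = 5920/0.90 = 6577.78 kip·in.
From M_n = 0.85 f'_c a b (d − a/2):
a = d − √(d² − 2M_n/(0.85 f'_c b)) = 27.3 − √(27.3² − 2 × 6577.78/(0.85 × 6 × 17.1)) = 2.919 in.
A_s = 0.85 f'_c a b / f_y = 0.85 × 6 × 2.919 × 17.1 / 60 = 4.243 in².

A_s ≈ 4.24 in²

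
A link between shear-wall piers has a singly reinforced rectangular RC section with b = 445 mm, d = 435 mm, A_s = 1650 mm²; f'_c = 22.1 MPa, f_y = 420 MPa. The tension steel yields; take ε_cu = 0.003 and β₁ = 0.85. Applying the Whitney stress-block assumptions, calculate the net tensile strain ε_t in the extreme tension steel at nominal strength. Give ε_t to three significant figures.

ε_t ≈ 0.0104

a = A_s f_y/(0.85 f'_c b) = 82.90 mm.
β₁ = 0.85, so c = a/β₁ = 82.90/0.85 = 97.53 mm.
From the linear strain diagram with ε_cu = 0.003: ε_t = 0.003 (d − c)/c = 0.003 × (435 − 97.53)/97.53 = 0.0104.
Since ε_t ≥ 0.005, the section is tension-controlled.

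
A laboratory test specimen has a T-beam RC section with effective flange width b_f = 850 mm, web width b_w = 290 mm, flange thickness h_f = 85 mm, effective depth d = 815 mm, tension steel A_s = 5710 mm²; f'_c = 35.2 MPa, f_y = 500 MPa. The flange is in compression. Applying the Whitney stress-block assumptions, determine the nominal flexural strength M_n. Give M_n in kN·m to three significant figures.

M_n ≈ 2150 kN·m

Tension: T = A_s f_y = 5710 × 500 = 2855000 N.
Try a within the flange: a = T/(0.85 f'_c b_f) = 2855000/(0.85 × 35.2 × 850) = 112.26 mm.
a = 112.26 > h_f = 85 mm: the block extends into the web. Split into flange-overhang and web parts.
C_f = 0.85 f'_c (b_f − b_w) h_f = 0.85 × 35.2 × (850 − 290) × 85 = 1424192 N.
Remaining web compression depth: a_w = (T − C_f)/(0.85 f'_c b_w) = (2855000 − 1424192)/(0.85 × 35.2 × 290) = 164.90 mm.
M_n = C_f(d − h_f/2) + (T − C_f)(d − a_w/2) = 1424192 × (815 − 42.5) + 1430808 × (815 − 82.45) = 1100.19 + 1048.14 = 2148.33 × 10⁶ N·mm.
M_n = 2148.33 kN·m.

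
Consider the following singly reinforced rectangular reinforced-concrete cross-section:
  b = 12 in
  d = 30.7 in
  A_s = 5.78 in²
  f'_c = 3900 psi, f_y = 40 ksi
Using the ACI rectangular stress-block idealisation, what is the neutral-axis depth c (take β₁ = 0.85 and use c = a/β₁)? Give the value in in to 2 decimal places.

T = A_s f_y = 5.78 × 40 = 231.2 kips.
a = T/(0.85 f'_c b) = 231.2/(0.85 × 3.9 × 12) = 5.8120 in.
With β₁ = 0.85, c = a/β₁ = 5.8120/0.85 = 6.84 in.

c ≈ 6.84 in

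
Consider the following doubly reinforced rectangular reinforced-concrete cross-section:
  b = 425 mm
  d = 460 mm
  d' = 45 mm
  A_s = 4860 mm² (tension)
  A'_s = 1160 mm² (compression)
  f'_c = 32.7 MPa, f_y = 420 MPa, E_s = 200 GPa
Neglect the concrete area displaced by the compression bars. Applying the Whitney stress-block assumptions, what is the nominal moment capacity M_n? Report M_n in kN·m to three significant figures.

M_n ≈ 815 kN·m

Assume both tension and compression steel yield.
Net tension couple steel: A_s − A'_s = 3700 mm².
a = (A_s − A'_s) f_y / (0.85 f'_c b) = 1554000/(0.85 × 32.7 × 425) = 131.55 mm.
c = a/β₁ = 131.55/0.816 = 161.21 mm; ε'_s = 0.003(c − d')/c = 0.0022 ≥ f_y/E_s = 0.0021, so compression steel does yield.
M_n = (A_s − A'_s) f_y (d − a/2) + A'_s f_y (d − d') = [1554000 × (460 − 65.775) + 487200 × (460 − 45)] × 10⁻⁶ = 612.63 + 202.19 = 814.82 kN·m.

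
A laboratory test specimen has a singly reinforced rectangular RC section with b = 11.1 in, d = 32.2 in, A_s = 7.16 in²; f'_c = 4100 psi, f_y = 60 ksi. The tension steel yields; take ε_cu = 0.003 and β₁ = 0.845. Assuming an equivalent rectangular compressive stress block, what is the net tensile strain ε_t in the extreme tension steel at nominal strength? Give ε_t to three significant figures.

a = A_s f_y/(0.85 f'_c b) = 11.106 in.
β₁ = 0.845, so c = a/β₁ = 11.106/0.845 = 13.143 in.
From the linear strain diagram with ε_cu = 0.003: ε_t = 0.003 (d − c)/c = 0.003 × (32.2 − 13.143)/13.143 = 0.00435.
ε_t is between 0.004 and 0.005 — transition zone.

ε_t ≈ 0.00435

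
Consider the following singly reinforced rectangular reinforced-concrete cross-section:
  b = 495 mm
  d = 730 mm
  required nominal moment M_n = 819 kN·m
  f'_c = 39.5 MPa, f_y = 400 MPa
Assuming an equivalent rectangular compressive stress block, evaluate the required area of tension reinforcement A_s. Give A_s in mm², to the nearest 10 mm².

A_s ≈ 2950 mm²

With M_n = 0.85 f'_c a b (d − a/2), solve the quadratic for a:
a = d − √(d² − 2M_n/(0.85 f'_c b)) = 730 − √(730² − 2 × 819×10⁶/(0.85 × 39.5 × 495)) = 70.95 mm.
A_s = 0.85 f'_c a b / f_y = 0.85 × 39.5 × 70.95 × 495 / 400 = 2947.9 mm².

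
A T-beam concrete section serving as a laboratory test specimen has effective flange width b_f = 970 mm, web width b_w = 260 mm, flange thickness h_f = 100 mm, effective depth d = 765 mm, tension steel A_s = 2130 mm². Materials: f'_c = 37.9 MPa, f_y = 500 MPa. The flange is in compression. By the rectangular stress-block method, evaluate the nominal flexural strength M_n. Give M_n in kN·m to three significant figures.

M_n ≈ 797 kN·m

Tension: T = A_s f_y = 2130 × 500 = 1065000 N.
Try a within the flange: a = T/(0.85 f'_c b_f) = 1065000/(0.85 × 37.9 × 970) = 34.08 mm.
Since a = 34.08 ≤ h_f = 100 mm, the stress block lies entirely in the flange; analyse as a rectangular beam of width b_f.
M_n = T(d − a/2) = 1065000 × (765 − 17.04) = 796.58 × 10⁶ N·mm.
M_n = 796.58 kN·m.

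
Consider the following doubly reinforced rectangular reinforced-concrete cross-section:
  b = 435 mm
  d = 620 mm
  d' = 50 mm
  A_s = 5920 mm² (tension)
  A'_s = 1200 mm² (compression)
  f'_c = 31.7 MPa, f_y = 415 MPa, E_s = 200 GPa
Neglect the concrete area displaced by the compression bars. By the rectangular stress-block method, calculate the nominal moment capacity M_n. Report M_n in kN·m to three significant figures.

M_n ≈ 1330 kN·m

Assume both tension and compression steel yield.
Net tension couple steel: A_s − A'_s = 4720 mm².
a = (A_s − A'_s) f_y / (0.85 f'_c b) = 1958800/(0.85 × 31.7 × 435) = 167.12 mm.
c = a/β₁ = 167.12/0.824 = 202.82 mm; ε'_s = 0.003(c − d')/c = 0.0023 ≥ f_y/E_s = 0.0021, so compression steel does yield.
M_n = (A_s − A'_s) f_y (d − a/2) + A'_s f_y (d − d') = [1958800 × (620 − 83.56) + 498000 × (620 − 50)] × 10⁻⁶ = 1050.78 + 283.86 = 1334.64 kN·m.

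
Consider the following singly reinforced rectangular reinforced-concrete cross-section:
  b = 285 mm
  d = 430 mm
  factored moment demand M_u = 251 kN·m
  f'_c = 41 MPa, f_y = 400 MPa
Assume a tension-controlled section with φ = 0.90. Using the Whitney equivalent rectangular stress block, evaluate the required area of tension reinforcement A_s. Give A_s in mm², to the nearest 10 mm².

M_n = M_u/φ = 251/0.90 = 278.889 kN·m.
With M_n = 0.85 f'_c a b (d − a/2), solve the quadratic for a:
a = d − √(d² − 2M_n/(0.85 f'_c b)) = 430 − √(430² − 2 × 278.889×10⁶/(0.85 × 41 × 285)) = 71.19 mm.
A_s = 0.85 f'_c a b / f_y = 0.85 × 41 × 71.19 × 285 / 400 = 1767.7 mm².

A_s ≈ 1770 mm²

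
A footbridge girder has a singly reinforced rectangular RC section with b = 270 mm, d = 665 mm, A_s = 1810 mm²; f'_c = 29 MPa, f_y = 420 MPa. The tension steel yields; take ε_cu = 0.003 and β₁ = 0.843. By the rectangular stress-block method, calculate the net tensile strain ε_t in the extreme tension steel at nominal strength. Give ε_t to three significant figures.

ε_t ≈ 0.0117

a = A_s f_y/(0.85 f'_c b) = 114.22 mm.
β₁ = 0.843, so c = a/β₁ = 114.22/0.843 = 135.49 mm.
From the linear strain diagram with ε_cu = 0.003: ε_t = 0.003 (d − c)/c = 0.003 × (665 − 135.49)/135.49 = 0.0117.
Since ε_t ≥ 0.005, the section is tension-controlled.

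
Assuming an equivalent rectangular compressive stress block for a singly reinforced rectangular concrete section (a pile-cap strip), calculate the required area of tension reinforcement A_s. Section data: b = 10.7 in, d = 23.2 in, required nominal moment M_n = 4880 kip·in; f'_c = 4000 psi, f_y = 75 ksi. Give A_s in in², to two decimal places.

A_s ≈ 3.28 in²

From M_n = 0.85 f'_c a b (d − a/2):
a = d − √(d² − 2M_n/(0.85 f'_c b)) = 23.2 − √(23.2² − 2 × 4880/(0.85 × 4 × 10.7)) = 6.770 in.
A_s = 0.85 f'_c a b / f_y = 0.85 × 4 × 6.770 × 10.7 / 75 = 3.284 in².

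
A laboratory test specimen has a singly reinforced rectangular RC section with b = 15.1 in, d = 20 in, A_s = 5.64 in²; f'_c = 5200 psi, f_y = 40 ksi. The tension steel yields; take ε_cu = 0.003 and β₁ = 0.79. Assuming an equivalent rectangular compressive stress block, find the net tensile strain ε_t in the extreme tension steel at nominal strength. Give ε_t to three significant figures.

a = A_s f_y/(0.85 f'_c b) = 3.380 in.
β₁ = 0.79, so c = a/β₁ = 3.380/0.79 = 4.278 in.
From the linear strain diagram with ε_cu = 0.003: ε_t = 0.003 (d − c)/c = 0.003 × (20 − 4.278)/4.278 = 0.0110.
Since ε_t ≥ 0.005, the section is tension-controlled.

ε_t ≈ 0.0110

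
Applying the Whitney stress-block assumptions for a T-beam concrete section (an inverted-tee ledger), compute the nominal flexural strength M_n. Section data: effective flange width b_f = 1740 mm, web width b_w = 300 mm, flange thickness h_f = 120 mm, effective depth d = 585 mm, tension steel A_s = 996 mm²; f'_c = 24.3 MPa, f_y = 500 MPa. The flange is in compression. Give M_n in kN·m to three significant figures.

M_n ≈ 288 kN·m

Tension: T = A_s f_y = 996 × 500 = 498000 N.
Try a within the flange: a = T/(0.85 f'_c b_f) = 498000/(0.85 × 24.3 × 1740) = 13.86 mm.
Since a = 13.86 ≤ h_f = 120 mm, the stress block lies entirely in the flange; analyse as a rectangular beam of width b_f.
M_n = T(d − a/2) = 498000 × (585 − 6.93) = 287.88 × 10⁶ N·mm.
M_n = 287.88 kN·m.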